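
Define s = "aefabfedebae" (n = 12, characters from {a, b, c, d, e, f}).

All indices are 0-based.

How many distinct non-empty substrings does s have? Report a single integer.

rank→(start, suffix):
  0 → (3, 'abfedebae')
  1 → (10, 'ae')
  2 → (0, 'aefabfedebae')
  3 → (9, 'bae')
  4 → (4, 'bfedebae')
  5 → (7, 'debae')
  6 → (11, 'e')
  7 → (8, 'ebae')
  8 → (6, 'edebae')
  9 → (1, 'efabfedebae')
  10 → (2, 'fabfedebae')
  11 → (5, 'fedebae')

SA = [3, 10, 0, 9, 4, 7, 11, 8, 6, 1, 2, 5]
[i] adj suffixes → lcp
  [1] 3/10 → 1 ('a')
  [2] 10/0 → 2 ('ae')
  [3] 0/9 → 0 ('')
  [4] 9/4 → 1 ('b')
  [5] 4/7 → 0 ('')
  [6] 7/11 → 0 ('')
  [7] 11/8 → 1 ('e')
  [8] 8/6 → 1 ('e')
  [9] 6/1 → 1 ('e')
  [10] 1/2 → 0 ('')
  [11] 2/5 → 1 ('f')

n(n+1)/2 = 12·13/2 = 78
Σ LCP = 0 + 1 + 2 + 0 + 1 + 0 + 0 + 1 + 1 + 1 + 0 + 1 = 8
distinct = 78 − 8 = 70

70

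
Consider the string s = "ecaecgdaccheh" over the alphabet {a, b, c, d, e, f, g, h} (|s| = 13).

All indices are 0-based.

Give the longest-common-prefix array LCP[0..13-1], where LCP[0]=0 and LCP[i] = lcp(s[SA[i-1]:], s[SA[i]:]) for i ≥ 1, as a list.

[0, 1, 0, 1, 1, 1, 0, 0, 2, 1, 0, 0, 1]

rank | idx | suffix
   0 |   7 | accheh
   1 |   2 | aecgdaccheh
   2 |   1 | caecgdaccheh
   3 |   8 | ccheh
   4 |   4 | cgdaccheh
   5 |   9 | cheh
   6 |   6 | daccheh
   7 |   0 | ecaecgdaccheh
   8 |   3 | ecgdaccheh
   9 |  11 | eh
  10 |   5 | gdaccheh
  11 |  12 | h
  12 |  10 | heh

SA = [7, 2, 1, 8, 4, 9, 6, 0, 3, 11, 5, 12, 10]
i: (SA[i-1],SA[i]) lcp shared
  1: (7,2) 1 'a'
  2: (2,1) 0 ''
  3: (1,8) 1 'c'
  4: (8,4) 1 'c'
  5: (4,9) 1 'c'
  6: (9,6) 0 ''
  7: (6,0) 0 ''
  8: (0,3) 2 'ec'
  9: (3,11) 1 'e'
  10: (11,5) 0 ''
  11: (5,12) 0 ''
  12: (12,10) 1 'h'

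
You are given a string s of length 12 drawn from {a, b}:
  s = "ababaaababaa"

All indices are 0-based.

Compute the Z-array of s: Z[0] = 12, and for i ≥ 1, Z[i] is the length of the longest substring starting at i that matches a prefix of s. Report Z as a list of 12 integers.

Z[0]=12
i=1: outside box; Z[1]=0
i=2: outside box; Z[2]=3 extend→box=[2,5)
i=3: min(r-i=2, Z[1]=0)=0; Z[3]=0
i=4: min(r-i=1, Z[2]=3)=1; Z[4]=1
i=5: outside box; Z[5]=1 extend→box=[5,6)
i=6: outside box; Z[6]=6 extend→box=[6,12)
i=7: min(r-i=5, Z[1]=0)=0; Z[7]=0
i=8: min(r-i=4, Z[2]=3)=3; Z[8]=3
i=9: min(r-i=3, Z[3]=0)=0; Z[9]=0
i=10: min(r-i=2, Z[4]=1)=1; Z[10]=1
i=11: min(r-i=1, Z[5]=1)=1; Z[11]=1

[12, 0, 3, 0, 1, 1, 6, 0, 3, 0, 1, 1]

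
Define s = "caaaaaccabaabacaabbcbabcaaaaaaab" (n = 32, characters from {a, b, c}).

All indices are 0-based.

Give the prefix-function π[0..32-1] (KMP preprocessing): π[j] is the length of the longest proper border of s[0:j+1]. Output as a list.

π[0] = 0
j=1 s[j]='a': π[1]=0 (border '')
j=2 s[j]='a': π[2]=0 (border '')
j=3 s[j]='a': π[3]=0 (border '')
j=4 s[j]='a': π[4]=0 (border '')
j=5 s[j]='a': π[5]=0 (border '')
j=6 s[j]='c': π[6]=1 (border 'c')
j=7 s[j]='c': k: 1→0; π[7]=1 (border 'c')
j=8 s[j]='a': π[8]=2 (border 'ca')
j=9 s[j]='b': k: 2→0; π[9]=0 (border '')
j=10 s[j]='a': π[10]=0 (border '')
j=11 s[j]='a': π[11]=0 (border '')
j=12 s[j]='b': π[12]=0 (border '')
j=13 s[j]='a': π[13]=0 (border '')
j=14 s[j]='c': π[14]=1 (border 'c')
j=15 s[j]='a': π[15]=2 (border 'ca')
j=16 s[j]='a': π[16]=3 (border 'caa')
j=17 s[j]='b': k: 3→0; π[17]=0 (border '')
j=18 s[j]='b': π[18]=0 (border '')
j=19 s[j]='c': π[19]=1 (border 'c')
j=20 s[j]='b': k: 1→0; π[20]=0 (border '')
j=21 s[j]='a': π[21]=0 (border '')
j=22 s[j]='b': π[22]=0 (border '')
j=23 s[j]='c': π[23]=1 (border 'c')
j=24 s[j]='a': π[24]=2 (border 'ca')
j=25 s[j]='a': π[25]=3 (border 'caa')
j=26 s[j]='a': π[26]=4 (border 'caaa')
j=27 s[j]='a': π[27]=5 (border 'caaaa')
j=28 s[j]='a': π[28]=6 (border 'caaaaa')
j=29 s[j]='a': k: 6→0; π[29]=0 (border '')
j=30 s[j]='a': π[30]=0 (border '')
j=31 s[j]='b': π[31]=0 (border '')

[0, 0, 0, 0, 0, 0, 1, 1, 2, 0, 0, 0, 0, 0, 1, 2, 3, 0, 0, 1, 0, 0, 0, 1, 2, 3, 4, 5, 6, 0, 0, 0]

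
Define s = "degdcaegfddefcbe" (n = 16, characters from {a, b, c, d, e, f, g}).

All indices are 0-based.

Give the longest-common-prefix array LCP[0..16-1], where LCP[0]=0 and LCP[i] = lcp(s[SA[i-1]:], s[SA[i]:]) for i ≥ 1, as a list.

rank→(start, suffix):
  0 → (5, 'aegfddefcbe')
  1 → (14, 'be')
  2 → (4, 'caegfddefcbe')
  3 → (13, 'cbe')
  4 → (3, 'dcaegfddefcbe')
  5 → (9, 'ddefcbe')
  6 → (10, 'defcbe')
  7 → (0, 'degdcaegfddefcbe')
  8 → (15, 'e')
  9 → (11, 'efcbe')
  10 → (1, 'egdcaegfddefcbe')
  11 → (6, 'egfddefcbe')
  12 → (12, 'fcbe')
  13 → (8, 'fddefcbe')
  14 → (2, 'gdcaegfddefcbe')
  15 → (7, 'gfddefcbe')

SA = [5, 14, 4, 13, 3, 9, 10, 0, 15, 11, 1, 6, 12, 8, 2, 7]
i: (SA[i-1],SA[i]) lcp shared
  1: (5,14) 0 ''
  2: (14,4) 0 ''
  3: (4,13) 1 'c'
  4: (13,3) 0 ''
  5: (3,9) 1 'd'
  6: (9,10) 1 'd'
  7: (10,0) 2 'de'
  8: (0,15) 0 ''
  9: (15,11) 1 'e'
  10: (11,1) 1 'e'
  11: (1,6) 2 'eg'
  12: (6,12) 0 ''
  13: (12,8) 1 'f'
  14: (8,2) 0 ''
  15: (2,7) 1 'g'

[0, 0, 0, 1, 0, 1, 1, 2, 0, 1, 1, 2, 0, 1, 0, 1]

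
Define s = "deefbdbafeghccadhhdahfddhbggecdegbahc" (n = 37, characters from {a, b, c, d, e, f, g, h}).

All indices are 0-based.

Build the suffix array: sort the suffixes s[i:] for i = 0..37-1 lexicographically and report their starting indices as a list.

rank→(start, suffix):
  0 → (14, 'adhhdahfddhbggecdegbahc')
  1 → (7, 'afeghccadhhdahfddhbggecdegbahc')
  2 → (34, 'ahc')
  3 → (19, 'ahfddhbggecdegbahc')
  4 → (6, 'bafeghccadhhdahfddhbggecdegbahc')
  5 → (33, 'bahc')
  6 → (4, 'bdbafeghccadhhdahfddhbggecdegbahc')
  7 → (25, 'bggecdegbahc')
  8 → (36, 'c')
  9 → (13, 'cadhhdahfddhbggecdegbahc')
  10 → (12, 'ccadhhdahfddhbggecdegbahc')
  11 → (29, 'cdegbahc')
  12 → (18, 'dahfddhbggecdegbahc')
  13 → (5, 'dbafeghccadhhdahfddhbggecdegbahc')
  14 → (22, 'ddhbggecdegbahc')
  15 → (0, 'deefbdbafeghccadhhdahfddhbggecdegbahc')
  16 → (30, 'degbahc')
  17 → (23, 'dhbggecdegbahc')
  18 → (15, 'dhhdahfddhbggecdegbahc')
  19 → (28, 'ecdegbahc')
  20 → (1, 'eefbdbafeghccadhhdahfddhbggecdegbahc')
  21 → (2, 'efbdbafeghccadhhdahfddhbggecdegbahc')
  22 → (31, 'egbahc')
  23 → (9, 'eghccadhhdahfddhbggecdegbahc')
  24 → (3, 'fbdbafeghccadhhdahfddhbggecdegbahc')
  25 → (21, 'fddhbggecdegbahc')
  26 → (8, 'feghccadhhdahfddhbggecdegbahc')
  27 → (32, 'gbahc')
  28 → (27, 'gecdegbahc')
  29 → (26, 'ggecdegbahc')
  30 → (10, 'ghccadhhdahfddhbggecdegbahc')
  31 → (24, 'hbggecdegbahc')
  32 → (35, 'hc')
  33 → (11, 'hccadhhdahfddhbggecdegbahc')
  34 → (17, 'hdahfddhbggecdegbahc')
  35 → (20, 'hfddhbggecdegbahc')
  36 → (16, 'hhdahfddhbggecdegbahc')

[14, 7, 34, 19, 6, 33, 4, 25, 36, 13, 12, 29, 18, 5, 22, 0, 30, 23, 15, 28, 1, 2, 31, 9, 3, 21, 8, 32, 27, 26, 10, 24, 35, 11, 17, 20, 16]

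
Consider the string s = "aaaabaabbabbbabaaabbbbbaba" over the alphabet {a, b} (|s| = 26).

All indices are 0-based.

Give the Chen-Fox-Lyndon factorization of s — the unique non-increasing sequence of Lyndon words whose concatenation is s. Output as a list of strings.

["aaaabaabbabbbabaaabbbbbab", "a"]

emit factor 1: 'aaaabaabbabbbabaaabbbbbab' (i=0, period=25)
emit factor 2: 'a' (i=25, period=1)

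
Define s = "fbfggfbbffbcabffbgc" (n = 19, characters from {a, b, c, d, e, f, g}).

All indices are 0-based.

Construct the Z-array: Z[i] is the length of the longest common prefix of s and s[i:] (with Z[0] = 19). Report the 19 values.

Z[0]=19
i=1: fresh scan; Z[1]=0
i=2: fresh scan; Z[2]=1 scan→box=[2,3)
i=3: fresh scan; Z[3]=0
i=4: fresh scan; Z[4]=0
i=5: fresh scan; Z[5]=2 scan→box=[5,7)
i=6: min(r-i=1, Z[1]=0)=0; Z[6]=0
i=7: fresh scan; Z[7]=0
i=8: fresh scan; Z[8]=1 scan→box=[8,9)
i=9: fresh scan; Z[9]=2 scan→box=[9,11)
i=10: min(r-i=1, Z[1]=0)=0; Z[10]=0
i=11: fresh scan; Z[11]=0
i=12: fresh scan; Z[12]=0
i=13: fresh scan; Z[13]=0
i=14: fresh scan; Z[14]=1 scan→box=[14,15)
i=15: fresh scan; Z[15]=2 scan→box=[15,17)
i=16: min(r-i=1, Z[1]=0)=0; Z[16]=0
i=17: fresh scan; Z[17]=0
i=18: fresh scan; Z[18]=0

[19, 0, 1, 0, 0, 2, 0, 0, 1, 2, 0, 0, 0, 0, 1, 2, 0, 0, 0]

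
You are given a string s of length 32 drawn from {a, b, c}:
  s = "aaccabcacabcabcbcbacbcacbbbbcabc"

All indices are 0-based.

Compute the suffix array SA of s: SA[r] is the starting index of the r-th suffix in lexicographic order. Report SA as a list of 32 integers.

[0, 29, 9, 4, 12, 7, 22, 18, 1, 17, 24, 25, 26, 30, 27, 10, 5, 20, 15, 13, 31, 28, 8, 3, 11, 6, 21, 16, 23, 19, 14, 2]

sorted suffixes:
  #0 SA[0]=0  'aaccabcacabcabcbcbacbcacbbbbcabc'
  #1 SA[1]=29  'abc'
  #2 SA[2]=9  'abcabcbcbacbcacbbbbcabc'
  #3 SA[3]=4  'abcacabcabcbcbacbcacbbbbcabc'
  #4 SA[4]=12  'abcbcbacbcacbbbbcabc'
  #5 SA[5]=7  'acabcabcbcbacbcacbbbbcabc'
  #6 SA[6]=22  'acbbbbcabc'
  #7 SA[7]=18  'acbcacbbbbcabc'
  #8 SA[8]=1  'accabcacabcabcbcbacbcacbbbbcabc'
  #9 SA[9]=17  'bacbcacbbbbcabc'
  #10 SA[10]=24  'bbbbcabc'
  #11 SA[11]=25  'bbbcabc'
  #12 SA[12]=26  'bbcabc'
  #13 SA[13]=30  'bc'
  #14 SA[14]=27  'bcabc'
  #15 SA[15]=10  'bcabcbcbacbcacbbbbcabc'
  #16 SA[16]=5  'bcacabcabcbcbacbcacbbbbcabc'
  #17 SA[17]=20  'bcacbbbbcabc'
  #18 SA[18]=15  'bcbacbcacbbbbcabc'
  #19 SA[19]=13  'bcbcbacbcacbbbbcabc'
  #20 SA[20]=31  'c'
  #21 SA[21]=28  'cabc'
  #22 SA[22]=8  'cabcabcbcbacbcacbbbbcabc'
  #23 SA[23]=3  'cabcacabcabcbcbacbcacbbbbcabc'
  #24 SA[24]=11  'cabcbcbacbcacbbbbcabc'
  #25 SA[25]=6  'cacabcabcbcbacbcacbbbbcabc'
  #26 SA[26]=21  'cacbbbbcabc'
  #27 SA[27]=16  'cbacbcacbbbbcabc'
  #28 SA[28]=23  'cbbbbcabc'
  #29 SA[29]=19  'cbcacbbbbcabc'
  #30 SA[30]=14  'cbcbacbcacbbbbcabc'
  #31 SA[31]=2  'ccabcacabcabcbcbacbcacbbbbcabc'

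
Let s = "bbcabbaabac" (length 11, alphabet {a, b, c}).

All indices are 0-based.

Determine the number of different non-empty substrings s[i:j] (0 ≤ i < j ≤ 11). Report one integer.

sorted suffixes:
  #0 SA[0]=6  'aabac'
  #1 SA[1]=7  'abac'
  #2 SA[2]=3  'abbaabac'
  #3 SA[3]=9  'ac'
  #4 SA[4]=5  'baabac'
  #5 SA[5]=8  'bac'
  #6 SA[6]=4  'bbaabac'
  #7 SA[7]=0  'bbcabbaabac'
  #8 SA[8]=1  'bcabbaabac'
  #9 SA[9]=10  'c'
  #10 SA[10]=2  'cabbaabac'

SA = [6, 7, 3, 9, 5, 8, 4, 0, 1, 10, 2]
[i] adj suffixes → lcp
  [1] 6/7 → 1 ('a')
  [2] 7/3 → 2 ('ab')
  [3] 3/9 → 1 ('a')
  [4] 9/5 → 0 ('')
  [5] 5/8 → 2 ('ba')
  [6] 8/4 → 1 ('b')
  [7] 4/0 → 2 ('bb')
  [8] 0/1 → 1 ('b')
  [9] 1/10 → 0 ('')
  [10] 10/2 → 1 ('c')

n(n+1)/2 = 11·12/2 = 66
Σ LCP = 0 + 1 + 2 + 1 + 0 + 2 + 1 + 2 + 1 + 0 + 1 = 11
distinct = 66 − 11 = 55

55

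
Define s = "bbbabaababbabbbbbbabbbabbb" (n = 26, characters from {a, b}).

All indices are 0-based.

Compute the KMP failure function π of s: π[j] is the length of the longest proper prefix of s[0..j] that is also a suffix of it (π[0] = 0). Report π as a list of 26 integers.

π[0] = 0
j=1 s[j]='b': π[1]=1 (border 'b')
j=2 s[j]='b': π[2]=2 (border 'bb')
j=3 s[j]='a': k: 2→1→0; π[3]=0 (border '')
j=4 s[j]='b': π[4]=1 (border 'b')
j=5 s[j]='a': k: 1→0; π[5]=0 (border '')
j=6 s[j]='a': π[6]=0 (border '')
j=7 s[j]='b': π[7]=1 (border 'b')
j=8 s[j]='a': k: 1→0; π[8]=0 (border '')
j=9 s[j]='b': π[9]=1 (border 'b')
j=10 s[j]='b': π[10]=2 (border 'bb')
j=11 s[j]='a': k: 2→1→0; π[11]=0 (border '')
j=12 s[j]='b': π[12]=1 (border 'b')
j=13 s[j]='b': π[13]=2 (border 'bb')
j=14 s[j]='b': π[14]=3 (border 'bbb')
j=15 s[j]='b': k: 3→2; π[15]=3 (border 'bbb')
j=16 s[j]='b': k: 3→2; π[16]=3 (border 'bbb')
j=17 s[j]='b': k: 3→2; π[17]=3 (border 'bbb')
j=18 s[j]='a': π[18]=4 (border 'bbba')
j=19 s[j]='b': π[19]=5 (border 'bbbab')
j=20 s[j]='b': k: 5→1; π[20]=2 (border 'bb')
j=21 s[j]='b': π[21]=3 (border 'bbb')
j=22 s[j]='a': π[22]=4 (border 'bbba')
j=23 s[j]='b': π[23]=5 (border 'bbbab')
j=24 s[j]='b': k: 5→1; π[24]=2 (border 'bb')
j=25 s[j]='b': π[25]=3 (border 'bbb')

[0, 1, 2, 0, 1, 0, 0, 1, 0, 1, 2, 0, 1, 2, 3, 3, 3, 3, 4, 5, 2, 3, 4, 5, 2, 3]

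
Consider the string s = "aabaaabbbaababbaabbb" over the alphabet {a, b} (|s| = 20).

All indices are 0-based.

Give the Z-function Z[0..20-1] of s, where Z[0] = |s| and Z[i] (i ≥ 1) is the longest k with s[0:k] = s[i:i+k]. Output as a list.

[20, 1, 0, 2, 3, 1, 0, 0, 0, 4, 1, 0, 1, 0, 0, 3, 1, 0, 0, 0]

Z[0]=20
i=1: outside box; Z[1]=1 grow→box=[1,2)
i=2: outside box; Z[2]=0
i=3: outside box; Z[3]=2 grow→box=[3,5)
i=4: min(r-i=1, Z[1]=1)=1; Z[4]=3 grow→box=[4,7)
i=5: min(r-i=2, Z[1]=1)=1; Z[5]=1
i=6: min(r-i=1, Z[2]=0)=0; Z[6]=0
i=7: outside box; Z[7]=0
i=8: outside box; Z[8]=0
i=9: outside box; Z[9]=4 grow→box=[9,13)
i=10: min(r-i=3, Z[1]=1)=1; Z[10]=1
i=11: min(r-i=2, Z[2]=0)=0; Z[11]=0
i=12: min(r-i=1, Z[3]=2)=1; Z[12]=1
i=13: outside box; Z[13]=0
i=14: outside box; Z[14]=0
i=15: outside box; Z[15]=3 grow→box=[15,18)
i=16: min(r-i=2, Z[1]=1)=1; Z[16]=1
i=17: min(r-i=1, Z[2]=0)=0; Z[17]=0
i=18: outside box; Z[18]=0
i=19: outside box; Z[19]=0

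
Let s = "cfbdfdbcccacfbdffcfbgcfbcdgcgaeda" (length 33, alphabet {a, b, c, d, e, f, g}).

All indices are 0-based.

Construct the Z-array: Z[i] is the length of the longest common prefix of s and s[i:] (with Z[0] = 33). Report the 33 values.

[33, 0, 0, 0, 0, 0, 0, 1, 1, 1, 0, 5, 0, 0, 0, 0, 0, 3, 0, 0, 0, 3, 0, 0, 1, 0, 0, 1, 0, 0, 0, 0, 0]

Z[0]=33
i=1: i≥r, start 0; Z[1]=0
i=2: i≥r, start 0; Z[2]=0
i=3: i≥r, start 0; Z[3]=0
i=4: i≥r, start 0; Z[4]=0
i=5: i≥r, start 0; Z[5]=0
i=6: i≥r, start 0; Z[6]=0
i=7: i≥r, start 0; Z[7]=1 extend→box=[7,8)
i=8: i≥r, start 0; Z[8]=1 extend→box=[8,9)
i=9: i≥r, start 0; Z[9]=1 extend→box=[9,10)
i=10: i≥r, start 0; Z[10]=0
i=11: i≥r, start 0; Z[11]=5 extend→box=[11,16)
i=12: min(r-i=4, Z[1]=0)=0; Z[12]=0
i=13: min(r-i=3, Z[2]=0)=0; Z[13]=0
i=14: min(r-i=2, Z[3]=0)=0; Z[14]=0
i=15: min(r-i=1, Z[4]=0)=0; Z[15]=0
i=16: i≥r, start 0; Z[16]=0
i=17: i≥r, start 0; Z[17]=3 extend→box=[17,20)
i=18: min(r-i=2, Z[1]=0)=0; Z[18]=0
i=19: min(r-i=1, Z[2]=0)=0; Z[19]=0
i=20: i≥r, start 0; Z[20]=0
i=21: i≥r, start 0; Z[21]=3 extend→box=[21,24)
i=22: min(r-i=2, Z[1]=0)=0; Z[22]=0
i=23: min(r-i=1, Z[2]=0)=0; Z[23]=0
i=24: i≥r, start 0; Z[24]=1 extend→box=[24,25)
i=25: i≥r, start 0; Z[25]=0
i=26: i≥r, start 0; Z[26]=0
i=27: i≥r, start 0; Z[27]=1 extend→box=[27,28)
i=28: i≥r, start 0; Z[28]=0
i=29: i≥r, start 0; Z[29]=0
i=30: i≥r, start 0; Z[30]=0
i=31: i≥r, start 0; Z[31]=0
i=32: i≥r, start 0; Z[32]=0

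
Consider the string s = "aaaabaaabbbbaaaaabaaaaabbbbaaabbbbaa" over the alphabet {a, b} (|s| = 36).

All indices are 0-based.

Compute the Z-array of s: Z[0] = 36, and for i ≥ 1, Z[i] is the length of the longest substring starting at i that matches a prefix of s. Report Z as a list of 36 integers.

Z[0]=36
i=1: i≥r, start 0; Z[1]=3 scan→box=[1,4)
i=2: min(r-i=2, Z[1]=3)=2; Z[2]=2
i=3: min(r-i=1, Z[2]=2)=1; Z[3]=1
i=4: i≥r, start 0; Z[4]=0
i=5: i≥r, start 0; Z[5]=3 scan→box=[5,8)
i=6: min(r-i=2, Z[1]=3)=2; Z[6]=2
i=7: min(r-i=1, Z[2]=2)=1; Z[7]=1
i=8: i≥r, start 0; Z[8]=0
i=9: i≥r, start 0; Z[9]=0
i=10: i≥r, start 0; Z[10]=0
i=11: i≥r, start 0; Z[11]=0
i=12: i≥r, start 0; Z[12]=4 scan→box=[12,16)
i=13: min(r-i=3, Z[1]=3)=3; Z[13]=8 scan→box=[13,21)
i=14: min(r-i=7, Z[1]=3)=3; Z[14]=3
i=15: min(r-i=6, Z[2]=2)=2; Z[15]=2
i=16: min(r-i=5, Z[3]=1)=1; Z[16]=1
i=17: min(r-i=4, Z[4]=0)=0; Z[17]=0
i=18: min(r-i=3, Z[5]=3)=3; Z[18]=4 scan→box=[18,22)
i=19: min(r-i=3, Z[1]=3)=3; Z[19]=5 scan→box=[19,24)
i=20: min(r-i=4, Z[1]=3)=3; Z[20]=3
i=21: min(r-i=3, Z[2]=2)=2; Z[21]=2
i=22: min(r-i=2, Z[3]=1)=1; Z[22]=1
i=23: min(r-i=1, Z[4]=0)=0; Z[23]=0
i=24: i≥r, start 0; Z[24]=0
i=25: i≥r, start 0; Z[25]=0
i=26: i≥r, start 0; Z[26]=0
i=27: i≥r, start 0; Z[27]=3 scan→box=[27,30)
i=28: min(r-i=2, Z[1]=3)=2; Z[28]=2
i=29: min(r-i=1, Z[2]=2)=1; Z[29]=1
i=30: i≥r, start 0; Z[30]=0
i=31: i≥r, start 0; Z[31]=0
i=32: i≥r, start 0; Z[32]=0
i=33: i≥r, start 0; Z[33]=0
i=34: i≥r, start 0; Z[34]=2 scan→box=[34,36)
i=35: min(r-i=1, Z[1]=3)=1; Z[35]=1

[36, 3, 2, 1, 0, 3, 2, 1, 0, 0, 0, 0, 4, 8, 3, 2, 1, 0, 4, 5, 3, 2, 1, 0, 0, 0, 0, 3, 2, 1, 0, 0, 0, 0, 2, 1]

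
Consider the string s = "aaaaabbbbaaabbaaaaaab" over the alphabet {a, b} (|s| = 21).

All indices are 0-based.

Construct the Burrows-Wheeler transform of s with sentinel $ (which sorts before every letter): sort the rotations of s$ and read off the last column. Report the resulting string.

bba$aaabaaaaaaaabbabba

rank  rotation                last
    0  $aaaaabbbbaaabbaaaaaab  b
    1  aaaaaab$aaaaabbbbaaabb  b
    2  aaaaab$aaaaabbbbaaabba  a
    3  aaaaabbbbaaabbaaaaaab$  $
    4  aaaab$aaaaabbbbaaabbaa  a
    5  aaaabbbbaaabbaaaaaab$a  a
    6  aaab$aaaaabbbbaaabbaaa  a
    7  aaabbaaaaaab$aaaaabbbb  b
    8  aaabbbbaaabbaaaaaab$aa  a
    9  aab$aaaaabbbbaaabbaaaa  a
   10  aabbaaaaaab$aaaaabbbba  a
   11  aabbbbaaabbaaaaaab$aaa  a
   12  ab$aaaaabbbbaaabbaaaaa  a
   13  abbaaaaaab$aaaaabbbbaa  a
   14  abbbbaaabbaaaaaab$aaaa  a
   15  b$aaaaabbbbaaabbaaaaaa  a
   16  baaaaaab$aaaaabbbbaaab  b
   17  baaabbaaaaaab$aaaaabbb  b
   18  bbaaaaaab$aaaaabbbbaaa  a
   19  bbaaabbaaaaaab$aaaaabb  b
   20  bbbaaabbaaaaaab$aaaaab  b
   21  bbbbaaabbaaaaaab$aaaaa  a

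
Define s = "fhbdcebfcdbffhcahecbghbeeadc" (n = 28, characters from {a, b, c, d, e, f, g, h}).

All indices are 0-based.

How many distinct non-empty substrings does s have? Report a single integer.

rank→(start, suffix):
  0 → (25, 'adc')
  1 → (15, 'ahecbghbeeadc')
  2 → (2, 'bdcebfcdbffhcahecbghbeeadc')
  3 → (22, 'beeadc')
  4 → (6, 'bfcdbffhcahecbghbeeadc')
  5 → (10, 'bffhcahecbghbeeadc')
  6 → (19, 'bghbeeadc')
  7 → (27, 'c')
  8 → (14, 'cahecbghbeeadc')
  9 → (18, 'cbghbeeadc')
  10 → (8, 'cdbffhcahecbghbeeadc')
  11 → (4, 'cebfcdbffhcahecbghbeeadc')
  12 → (9, 'dbffhcahecbghbeeadc')
  13 → (26, 'dc')
  14 → (3, 'dcebfcdbffhcahecbghbeeadc')
  15 → (24, 'eadc')
  16 → (5, 'ebfcdbffhcahecbghbeeadc')
  17 → (17, 'ecbghbeeadc')
  18 → (23, 'eeadc')
  19 → (7, 'fcdbffhcahecbghbeeadc')
  20 → (11, 'ffhcahecbghbeeadc')
  21 → (0, 'fhbdcebfcdbffhcahecbghbeeadc')
  22 → (12, 'fhcahecbghbeeadc')
  23 → (20, 'ghbeeadc')
  24 → (1, 'hbdcebfcdbffhcahecbghbeeadc')
  25 → (21, 'hbeeadc')
  26 → (13, 'hcahecbghbeeadc')
  27 → (16, 'hecbghbeeadc')

SA = [25, 15, 2, 22, 6, 10, 19, 27, 14, 18, 8, 4, 9, 26, 3, 24, 5, 17, 23, 7, 11, 0, 12, 20, 1, 21, 13, 16]
rank  pair      lcp
   1  s[25:],s[15:]  1  'a'
   2  s[15:],s[2:]  0  ''
   3  s[2:],s[22:]  1  'b'
   4  s[22:],s[6:]  1  'b'
   5  s[6:],s[10:]  2  'bf'
   6  s[10:],s[19:]  1  'b'
   7  s[19:],s[27:]  0  ''
   8  s[27:],s[14:]  1  'c'
   9  s[14:],s[18:]  1  'c'
  10  s[18:],s[8:]  1  'c'
  11  s[8:],s[4:]  1  'c'
  12  s[4:],s[9:]  0  ''
  13  s[9:],s[26:]  1  'd'
  14  s[26:],s[3:]  2  'dc'
  15  s[3:],s[24:]  0  ''
  16  s[24:],s[5:]  1  'e'
  17  s[5:],s[17:]  1  'e'
  18  s[17:],s[23:]  1  'e'
  19  s[23:],s[7:]  0  ''
  20  s[7:],s[11:]  1  'f'
  21  s[11:],s[0:]  1  'f'
  22  s[0:],s[12:]  2  'fh'
  23  s[12:],s[20:]  0  ''
  24  s[20:],s[1:]  0  ''
  25  s[1:],s[21:]  2  'hb'
  26  s[21:],s[13:]  1  'h'
  27  s[13:],s[16:]  1  'h'

n(n+1)/2 = 28·29/2 = 406
Σ LCP = 0 + 1 + 0 + 1 + 1 + 2 + 1 + 0 + 1 + 1 + 1 + 1 + 0 + 1 + 2 + 0 + 1 + 1 + 1 + 0 + 1 + 1 + 2 + 0 + 0 + 2 + 1 + 1 = 24
distinct = 406 − 24 = 382

382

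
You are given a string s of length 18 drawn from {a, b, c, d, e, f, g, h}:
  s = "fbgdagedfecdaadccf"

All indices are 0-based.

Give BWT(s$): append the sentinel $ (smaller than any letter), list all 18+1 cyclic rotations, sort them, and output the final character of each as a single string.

fdadfdeccgaefgc$dba

rank  rotation             last
    0  $fbgdagedfecdaadccf  f
    1  aadccf$fbgdagedfecd  d
    2  adccf$fbgdagedfecda  a
    3  agedfecdaadccf$fbgd  d
    4  bgdagedfecdaadccf$f  f
    5  ccf$fbgdagedfecdaad  d
    6  cdaadccf$fbgdagedfe  e
    7  cf$fbgdagedfecdaadc  c
    8  daadccf$fbgdagedfec  c
    9  dagedfecdaadccf$fbg  g
   10  dccf$fbgdagedfecdaa  a
   11  dfecdaadccf$fbgdage  e
   12  ecdaadccf$fbgdagedf  f
   13  edfecdaadccf$fbgdag  g
   14  f$fbgdagedfecdaadcc  c
   15  fbgdagedfecdaadccf$  $
   16  fecdaadccf$fbgdaged  d
   17  gdagedfecdaadccf$fb  b
   18  gedfecdaadccf$fbgda  a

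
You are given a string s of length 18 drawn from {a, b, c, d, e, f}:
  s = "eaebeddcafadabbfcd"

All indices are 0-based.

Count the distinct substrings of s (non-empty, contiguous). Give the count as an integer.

rank | idx | suffix
   0 |  12 | abbfcd
   1 |  10 | adabbfcd
   2 |   1 | aebeddcafadabbfcd
   3 |   8 | afadabbfcd
   4 |  13 | bbfcd
   5 |   3 | beddcafadabbfcd
   6 |  14 | bfcd
   7 |   7 | cafadabbfcd
   8 |  16 | cd
   9 |  17 | d
  10 |  11 | dabbfcd
  11 |   6 | dcafadabbfcd
  12 |   5 | ddcafadabbfcd
  13 |   0 | eaebeddcafadabbfcd
  14 |   2 | ebeddcafadabbfcd
  15 |   4 | eddcafadabbfcd
  16 |   9 | fadabbfcd
  17 |  15 | fcd

SA = [12, 10, 1, 8, 13, 3, 14, 7, 16, 17, 11, 6, 5, 0, 2, 4, 9, 15]
i: (SA[i-1],SA[i]) lcp shared
  1: (12,10) 1 'a'
  2: (10,1) 1 'a'
  3: (1,8) 1 'a'
  4: (8,13) 0 ''
  5: (13,3) 1 'b'
  6: (3,14) 1 'b'
  7: (14,7) 0 ''
  8: (7,16) 1 'c'
  9: (16,17) 0 ''
  10: (17,11) 1 'd'
  11: (11,6) 1 'd'
  12: (6,5) 1 'd'
  13: (5,0) 0 ''
  14: (0,2) 1 'e'
  15: (2,4) 1 'e'
  16: (4,9) 0 ''
  17: (9,15) 1 'f'

n(n+1)/2 = 18·19/2 = 171
Σ LCP = 0 + 1 + 1 + 1 + 0 + 1 + 1 + 0 + 1 + 0 + 1 + 1 + 1 + 0 + 1 + 1 + 0 + 1 = 12
distinct = 171 − 12 = 159

159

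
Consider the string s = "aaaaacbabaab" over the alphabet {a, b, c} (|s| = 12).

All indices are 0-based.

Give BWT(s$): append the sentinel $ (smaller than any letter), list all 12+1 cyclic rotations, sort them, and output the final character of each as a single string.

rank  rotation       last
    0  $aaaaacbabaab  b
    1  aaaaacbabaab$  $
    2  aaaacbabaab$a  a
    3  aaacbabaab$aa  a
    4  aab$aaaaacbab  b
    5  aacbabaab$aaa  a
    6  ab$aaaaacbaba  a
    7  abaab$aaaaacb  b
    8  acbabaab$aaaa  a
    9  b$aaaaacbabaa  a
   10  baab$aaaaacba  a
   11  babaab$aaaaac  c
   12  cbabaab$aaaaa  a

b$aabaabaaaca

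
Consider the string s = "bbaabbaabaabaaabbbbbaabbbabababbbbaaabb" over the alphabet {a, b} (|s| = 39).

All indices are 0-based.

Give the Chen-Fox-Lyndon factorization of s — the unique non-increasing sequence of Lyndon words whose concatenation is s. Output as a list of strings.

emit factor 1: 'b' (i=0, period=1)
emit factor 2: 'b' (i=1, period=1)
emit factor 3: 'aabb' (i=2, period=4)
emit factor 4: 'aab' (i=6, period=3)
emit factor 5: 'aab' (i=9, period=3)
emit factor 6: 'aaabbbbbaabbbabababbbb' (i=12, period=22)
emit factor 7: 'aaabb' (i=34, period=5)

["b", "b", "aabb", "aab", "aab", "aaabbbbbaabbbabababbbb", "aaabb"]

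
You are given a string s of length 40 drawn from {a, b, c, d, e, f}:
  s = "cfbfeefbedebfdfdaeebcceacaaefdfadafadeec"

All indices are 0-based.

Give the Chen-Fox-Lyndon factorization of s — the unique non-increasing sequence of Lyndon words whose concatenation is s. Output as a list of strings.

["cf", "bfeef", "bedebfdfd", "aeebcce", "ac", "aaefdfadafadeec"]

emit factor 1: 'cf' (i=0, period=2)
emit factor 2: 'bfeef' (i=2, period=5)
emit factor 3: 'bedebfdfd' (i=7, period=9)
emit factor 4: 'aeebcce' (i=16, period=7)
emit factor 5: 'ac' (i=23, period=2)
emit factor 6: 'aaefdfadafadeec' (i=25, period=15)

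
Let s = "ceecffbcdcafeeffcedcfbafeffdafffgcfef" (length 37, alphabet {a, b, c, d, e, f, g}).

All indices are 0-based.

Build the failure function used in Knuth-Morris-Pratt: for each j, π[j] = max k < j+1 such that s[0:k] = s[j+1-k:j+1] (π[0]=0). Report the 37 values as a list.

[0, 0, 0, 1, 0, 0, 0, 1, 0, 1, 0, 0, 0, 0, 0, 0, 1, 2, 0, 1, 0, 0, 0, 0, 0, 0, 0, 0, 0, 0, 0, 0, 0, 1, 0, 0, 0]

π[0] = 0
j=1 s[j]='e': π[1]=0 (border '')
j=2 s[j]='e': π[2]=0 (border '')
j=3 s[j]='c': π[3]=1 (border 'c')
j=4 s[j]='f': k: 1→0; π[4]=0 (border '')
j=5 s[j]='f': π[5]=0 (border '')
j=6 s[j]='b': π[6]=0 (border '')
j=7 s[j]='c': π[7]=1 (border 'c')
j=8 s[j]='d': k: 1→0; π[8]=0 (border '')
j=9 s[j]='c': π[9]=1 (border 'c')
j=10 s[j]='a': k: 1→0; π[10]=0 (border '')
j=11 s[j]='f': π[11]=0 (border '')
j=12 s[j]='e': π[12]=0 (border '')
j=13 s[j]='e': π[13]=0 (border '')
j=14 s[j]='f': π[14]=0 (border '')
j=15 s[j]='f': π[15]=0 (border '')
j=16 s[j]='c': π[16]=1 (border 'c')
j=17 s[j]='e': π[17]=2 (border 'ce')
j=18 s[j]='d': k: 2→0; π[18]=0 (border '')
j=19 s[j]='c': π[19]=1 (border 'c')
j=20 s[j]='f': k: 1→0; π[20]=0 (border '')
j=21 s[j]='b': π[21]=0 (border '')
j=22 s[j]='a': π[22]=0 (border '')
j=23 s[j]='f': π[23]=0 (border '')
j=24 s[j]='e': π[24]=0 (border '')
j=25 s[j]='f': π[25]=0 (border '')
j=26 s[j]='f': π[26]=0 (border '')
j=27 s[j]='d': π[27]=0 (border '')
j=28 s[j]='a': π[28]=0 (border '')
j=29 s[j]='f': π[29]=0 (border '')
j=30 s[j]='f': π[30]=0 (border '')
j=31 s[j]='f': π[31]=0 (border '')
j=32 s[j]='g': π[32]=0 (border '')
j=33 s[j]='c': π[33]=1 (border 'c')
j=34 s[j]='f': k: 1→0; π[34]=0 (border '')
j=35 s[j]='e': π[35]=0 (border '')
j=36 s[j]='f': π[36]=0 (border '')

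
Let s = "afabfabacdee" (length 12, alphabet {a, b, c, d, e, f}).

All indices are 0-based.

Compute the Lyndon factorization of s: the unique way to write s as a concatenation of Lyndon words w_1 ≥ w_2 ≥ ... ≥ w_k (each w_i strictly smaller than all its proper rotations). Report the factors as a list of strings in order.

emit factor 1: 'af' (i=0, period=2)
emit factor 2: 'abf' (i=2, period=3)
emit factor 3: 'abacdee' (i=5, period=7)

["af", "abf", "abacdee"]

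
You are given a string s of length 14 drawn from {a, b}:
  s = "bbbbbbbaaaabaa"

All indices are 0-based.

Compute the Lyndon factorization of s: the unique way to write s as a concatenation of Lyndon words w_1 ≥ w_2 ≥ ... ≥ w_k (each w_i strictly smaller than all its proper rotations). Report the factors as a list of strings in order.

["b", "b", "b", "b", "b", "b", "b", "aaaab", "a", "a"]

emit factor 1: 'b' (i=0, period=1)
emit factor 2: 'b' (i=1, period=1)
emit factor 3: 'b' (i=2, period=1)
emit factor 4: 'b' (i=3, period=1)
emit factor 5: 'b' (i=4, period=1)
emit factor 6: 'b' (i=5, period=1)
emit factor 7: 'b' (i=6, period=1)
emit factor 8: 'aaaab' (i=7, period=5)
emit factor 9: 'a' (i=12, period=1)
emit factor 10: 'a' (i=13, period=1)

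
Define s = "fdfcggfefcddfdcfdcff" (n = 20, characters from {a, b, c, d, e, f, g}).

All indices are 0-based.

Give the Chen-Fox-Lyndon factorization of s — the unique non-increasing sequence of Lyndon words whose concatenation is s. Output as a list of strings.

emit factor 1: 'f' (i=0, period=1)
emit factor 2: 'df' (i=1, period=2)
emit factor 3: 'cggfef' (i=3, period=6)
emit factor 4: 'cddfdcfdcff' (i=9, period=11)

["f", "df", "cggfef", "cddfdcfdcff"]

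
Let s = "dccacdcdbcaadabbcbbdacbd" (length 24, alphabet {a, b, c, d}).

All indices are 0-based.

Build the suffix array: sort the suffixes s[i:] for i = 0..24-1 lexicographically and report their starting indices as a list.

rank→(start, suffix):
  0 → (10, 'aadabbcbbdacbd')
  1 → (13, 'abbcbbdacbd')
  2 → (20, 'acbd')
  3 → (3, 'acdcdbcaadabbcbbdacbd')
  4 → (11, 'adabbcbbdacbd')
  5 → (14, 'bbcbbdacbd')
  6 → (17, 'bbdacbd')
  7 → (8, 'bcaadabbcbbdacbd')
  8 → (15, 'bcbbdacbd')
  9 → (22, 'bd')
  10 → (18, 'bdacbd')
  11 → (9, 'caadabbcbbdacbd')
  12 → (2, 'cacdcdbcaadabbcbbdacbd')
  13 → (16, 'cbbdacbd')
  14 → (21, 'cbd')
  15 → (1, 'ccacdcdbcaadabbcbbdacbd')
  16 → (6, 'cdbcaadabbcbbdacbd')
  17 → (4, 'cdcdbcaadabbcbbdacbd')
  18 → (23, 'd')
  19 → (12, 'dabbcbbdacbd')
  20 → (19, 'dacbd')
  21 → (7, 'dbcaadabbcbbdacbd')
  22 → (0, 'dccacdcdbcaadabbcbbdacbd')
  23 → (5, 'dcdbcaadabbcbbdacbd')

[10, 13, 20, 3, 11, 14, 17, 8, 15, 22, 18, 9, 2, 16, 21, 1, 6, 4, 23, 12, 19, 7, 0, 5]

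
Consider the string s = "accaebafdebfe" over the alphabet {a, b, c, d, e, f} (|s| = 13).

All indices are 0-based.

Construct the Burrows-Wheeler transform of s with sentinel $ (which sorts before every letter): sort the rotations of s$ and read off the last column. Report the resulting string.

rank  rotation        last
    0  $accaebafdebfe  e
    1  accaebafdebfe$  $
    2  aebafdebfe$acc  c
    3  afdebfe$accaeb  b
    4  bafdebfe$accae  e
    5  bfe$accaebafde  e
    6  caebafdebfe$ac  c
    7  ccaebafdebfe$a  a
    8  debfe$accaebaf  f
    9  e$accaebafdebf  f
   10  ebafdebfe$acca  a
   11  ebfe$accaebafd  d
   12  fdebfe$accaeba  a
   13  fe$accaebafdeb  b

e$cbeecaffadab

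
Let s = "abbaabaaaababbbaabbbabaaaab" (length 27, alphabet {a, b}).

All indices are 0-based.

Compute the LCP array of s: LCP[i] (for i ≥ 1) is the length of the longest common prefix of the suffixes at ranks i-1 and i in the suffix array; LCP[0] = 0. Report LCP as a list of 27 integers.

rank→(start, suffix):
  0 → (22, 'aaaab')
  1 → (6, 'aaaababbbaabbbabaaaab')
  2 → (23, 'aaab')
  3 → (7, 'aaababbbaabbbabaaaab')
  4 → (24, 'aab')
  5 → (3, 'aabaaaababbbaabbbabaaaab')
  6 → (8, 'aababbbaabbbabaaaab')
  7 → (15, 'aabbbabaaaab')
  8 → (25, 'ab')
  9 → (20, 'abaaaab')
  10 → (4, 'abaaaababbbaabbbabaaaab')
  11 → (9, 'ababbbaabbbabaaaab')
  12 → (0, 'abbaabaaaababbbaabbbabaaaab')
  13 → (11, 'abbbaabbbabaaaab')
  14 → (16, 'abbbabaaaab')
  15 → (26, 'b')
  16 → (21, 'baaaab')
  17 → (5, 'baaaababbbaabbbabaaaab')
  18 → (2, 'baabaaaababbbaabbbabaaaab')
  19 → (14, 'baabbbabaaaab')
  20 → (19, 'babaaaab')
  21 → (10, 'babbbaabbbabaaaab')
  22 → (1, 'bbaabaaaababbbaabbbabaaaab')
  23 → (13, 'bbaabbbabaaaab')
  24 → (18, 'bbabaaaab')
  25 → (12, 'bbbaabbbabaaaab')
  26 → (17, 'bbbabaaaab')

SA = [22, 6, 23, 7, 24, 3, 8, 15, 25, 20, 4, 9, 0, 11, 16, 26, 21, 5, 2, 14, 19, 10, 1, 13, 18, 12, 17]
[i] adj suffixes → lcp
  [1] 22/6 → 5 ('aaaab')
  [2] 6/23 → 3 ('aaa')
  [3] 23/7 → 4 ('aaab')
  [4] 7/24 → 2 ('aa')
  [5] 24/3 → 3 ('aab')
  [6] 3/8 → 4 ('aaba')
  [7] 8/15 → 3 ('aab')
  [8] 15/25 → 1 ('a')
  [9] 25/20 → 2 ('ab')
  [10] 20/4 → 7 ('abaaaab')
  [11] 4/9 → 3 ('aba')
  [12] 9/0 → 2 ('ab')
  [13] 0/11 → 3 ('abb')
  [14] 11/16 → 5 ('abbba')
  [15] 16/26 → 0 ('')
  [16] 26/21 → 1 ('b')
  [17] 21/5 → 6 ('baaaab')
  [18] 5/2 → 3 ('baa')
  [19] 2/14 → 4 ('baab')
  [20] 14/19 → 2 ('ba')
  [21] 19/10 → 3 ('bab')
  [22] 10/1 → 1 ('b')
  [23] 1/13 → 5 ('bbaab')
  [24] 13/18 → 3 ('bba')
  [25] 18/12 → 2 ('bb')
  [26] 12/17 → 4 ('bbba')

[0, 5, 3, 4, 2, 3, 4, 3, 1, 2, 7, 3, 2, 3, 5, 0, 1, 6, 3, 4, 2, 3, 1, 5, 3, 2, 4]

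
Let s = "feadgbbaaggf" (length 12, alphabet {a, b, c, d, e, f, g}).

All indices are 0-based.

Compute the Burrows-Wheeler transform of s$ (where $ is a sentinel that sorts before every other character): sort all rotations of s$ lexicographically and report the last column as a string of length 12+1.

fbeabgafg$dga

rank  rotation       last
    0  $feadgbbaaggf  f
    1  aaggf$feadgbb  b
    2  adgbbaaggf$fe  e
    3  aggf$feadgbba  a
    4  baaggf$feadgb  b
    5  bbaaggf$feadg  g
    6  dgbbaaggf$fea  a
    7  eadgbbaaggf$f  f
    8  f$feadgbbaagg  g
    9  feadgbbaaggf$  $
   10  gbbaaggf$fead  d
   11  gf$feadgbbaag  g
   12  ggf$feadgbbaa  a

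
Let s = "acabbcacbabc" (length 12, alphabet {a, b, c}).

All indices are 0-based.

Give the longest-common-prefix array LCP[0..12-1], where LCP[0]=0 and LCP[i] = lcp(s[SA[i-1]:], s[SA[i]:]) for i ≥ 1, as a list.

rank | idx | suffix
   0 |   2 | abbcacbabc
   1 |   9 | abc
   2 |   0 | acabbcacbabc
   3 |   6 | acbabc
   4 |   8 | babc
   5 |   3 | bbcacbabc
   6 |  10 | bc
   7 |   4 | bcacbabc
   8 |  11 | c
   9 |   1 | cabbcacbabc
  10 |   5 | cacbabc
  11 |   7 | cbabc

SA = [2, 9, 0, 6, 8, 3, 10, 4, 11, 1, 5, 7]
i: (SA[i-1],SA[i]) lcp shared
  1: (2,9) 2 'ab'
  2: (9,0) 1 'a'
  3: (0,6) 2 'ac'
  4: (6,8) 0 ''
  5: (8,3) 1 'b'
  6: (3,10) 1 'b'
  7: (10,4) 2 'bc'
  8: (4,11) 0 ''
  9: (11,1) 1 'c'
  10: (1,5) 2 'ca'
  11: (5,7) 1 'c'

[0, 2, 1, 2, 0, 1, 1, 2, 0, 1, 2, 1]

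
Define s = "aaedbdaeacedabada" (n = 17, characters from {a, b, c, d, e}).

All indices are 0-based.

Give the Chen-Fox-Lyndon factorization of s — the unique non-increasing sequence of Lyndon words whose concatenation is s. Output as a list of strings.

emit factor 1: 'aaedbdaeacedabad' (i=0, period=16)
emit factor 2: 'a' (i=16, period=1)

["aaedbdaeacedabad", "a"]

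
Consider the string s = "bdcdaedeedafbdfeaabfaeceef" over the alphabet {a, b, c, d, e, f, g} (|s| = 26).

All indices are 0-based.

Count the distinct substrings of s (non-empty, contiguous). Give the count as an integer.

326

rank | idx | suffix
   0 |  16 | aabfaeceef
   1 |  17 | abfaeceef
   2 |  20 | aeceef
   3 |   4 | aedeedafbdfeaabfaeceef
   4 |  10 | afbdfeaabfaeceef
   5 |   0 | bdcdaedeedafbdfeaabfaeceef
   6 |  12 | bdfeaabfaeceef
   7 |  18 | bfaeceef
   8 |   2 | cdaedeedafbdfeaabfaeceef
   9 |  22 | ceef
  10 |   3 | daedeedafbdfeaabfaeceef
  11 |   9 | dafbdfeaabfaeceef
  12 |   1 | dcdaedeedafbdfeaabfaeceef
  13 |   6 | deedafbdfeaabfaeceef
  14 |  13 | dfeaabfaeceef
  15 |  15 | eaabfaeceef
  16 |  21 | eceef
  17 |   8 | edafbdfeaabfaeceef
  18 |   5 | edeedafbdfeaabfaeceef
  19 |   7 | eedafbdfeaabfaeceef
  20 |  23 | eef
  21 |  24 | ef
  22 |  25 | f
  23 |  19 | faeceef
  24 |  11 | fbdfeaabfaeceef
  25 |  14 | feaabfaeceef

SA = [16, 17, 20, 4, 10, 0, 12, 18, 2, 22, 3, 9, 1, 6, 13, 15, 21, 8, 5, 7, 23, 24, 25, 19, 11, 14]
[i] adj suffixes → lcp
  [1] 16/17 → 1 ('a')
  [2] 17/20 → 1 ('a')
  [3] 20/4 → 2 ('ae')
  [4] 4/10 → 1 ('a')
  [5] 10/0 → 0 ('')
  [6] 0/12 → 2 ('bd')
  [7] 12/18 → 1 ('b')
  [8] 18/2 → 0 ('')
  [9] 2/22 → 1 ('c')
  [10] 22/3 → 0 ('')
  [11] 3/9 → 2 ('da')
  [12] 9/1 → 1 ('d')
  [13] 1/6 → 1 ('d')
  [14] 6/13 → 1 ('d')
  [15] 13/15 → 0 ('')
  [16] 15/21 → 1 ('e')
  [17] 21/8 → 1 ('e')
  [18] 8/5 → 2 ('ed')
  [19] 5/7 → 1 ('e')
  [20] 7/23 → 2 ('ee')
  [21] 23/24 → 1 ('e')
  [22] 24/25 → 0 ('')
  [23] 25/19 → 1 ('f')
  [24] 19/11 → 1 ('f')
  [25] 11/14 → 1 ('f')

n(n+1)/2 = 26·27/2 = 351
Σ LCP = 0 + 1 + 1 + 2 + 1 + 0 + 2 + 1 + 0 + 1 + 0 + 2 + 1 + 1 + 1 + 0 + 1 + 1 + 2 + 1 + 2 + 1 + 0 + 1 + 1 + 1 = 25
distinct = 351 − 25 = 326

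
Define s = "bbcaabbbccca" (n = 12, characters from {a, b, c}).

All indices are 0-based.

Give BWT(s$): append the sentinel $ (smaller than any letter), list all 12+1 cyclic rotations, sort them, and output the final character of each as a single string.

rank  rotation       last
    0  $bbcaabbbccca  a
    1  a$bbcaabbbccc  c
    2  aabbbccca$bbc  c
    3  abbbccca$bbca  a
    4  bbbccca$bbcaa  a
    5  bbcaabbbccca$  $
    6  bbccca$bbcaab  b
    7  bcaabbbccca$b  b
    8  bccca$bbcaabb  b
    9  ca$bbcaabbbcc  c
   10  caabbbccca$bb  b
   11  cca$bbcaabbbc  c
   12  ccca$bbcaabbb  b

accaa$bbbcbcb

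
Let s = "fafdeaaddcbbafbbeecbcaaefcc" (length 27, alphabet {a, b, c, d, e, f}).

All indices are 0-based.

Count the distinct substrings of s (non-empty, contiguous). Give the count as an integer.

353

sorted suffixes:
  #0 SA[0]=5  'aaddcbbafbbeecbcaaefcc'
  #1 SA[1]=21  'aaefcc'
  #2 SA[2]=6  'addcbbafbbeecbcaaefcc'
  #3 SA[3]=22  'aefcc'
  #4 SA[4]=12  'afbbeecbcaaefcc'
  #5 SA[5]=1  'afdeaaddcbbafbbeecbcaaefcc'
  #6 SA[6]=11  'bafbbeecbcaaefcc'
  #7 SA[7]=10  'bbafbbeecbcaaefcc'
  #8 SA[8]=14  'bbeecbcaaefcc'
  #9 SA[9]=19  'bcaaefcc'
  #10 SA[10]=15  'beecbcaaefcc'
  #11 SA[11]=26  'c'
  #12 SA[12]=20  'caaefcc'
  #13 SA[13]=9  'cbbafbbeecbcaaefcc'
  #14 SA[14]=18  'cbcaaefcc'
  #15 SA[15]=25  'cc'
  #16 SA[16]=8  'dcbbafbbeecbcaaefcc'
  #17 SA[17]=7  'ddcbbafbbeecbcaaefcc'
  #18 SA[18]=3  'deaaddcbbafbbeecbcaaefcc'
  #19 SA[19]=4  'eaaddcbbafbbeecbcaaefcc'
  #20 SA[20]=17  'ecbcaaefcc'
  #21 SA[21]=16  'eecbcaaefcc'
  #22 SA[22]=23  'efcc'
  #23 SA[23]=0  'fafdeaaddcbbafbbeecbcaaefcc'
  #24 SA[24]=13  'fbbeecbcaaefcc'
  #25 SA[25]=24  'fcc'
  #26 SA[26]=2  'fdeaaddcbbafbbeecbcaaefcc'

SA = [5, 21, 6, 22, 12, 1, 11, 10, 14, 19, 15, 26, 20, 9, 18, 25, 8, 7, 3, 4, 17, 16, 23, 0, 13, 24, 2]
[i] adj suffixes → lcp
  [1] 5/21 → 2 ('aa')
  [2] 21/6 → 1 ('a')
  [3] 6/22 → 1 ('a')
  [4] 22/12 → 1 ('a')
  [5] 12/1 → 2 ('af')
  [6] 1/11 → 0 ('')
  [7] 11/10 → 1 ('b')
  [8] 10/14 → 2 ('bb')
  [9] 14/19 → 1 ('b')
  [10] 19/15 → 1 ('b')
  [11] 15/26 → 0 ('')
  [12] 26/20 → 1 ('c')
  [13] 20/9 → 1 ('c')
  [14] 9/18 → 2 ('cb')
  [15] 18/25 → 1 ('c')
  [16] 25/8 → 0 ('')
  [17] 8/7 → 1 ('d')
  [18] 7/3 → 1 ('d')
  [19] 3/4 → 0 ('')
  [20] 4/17 → 1 ('e')
  [21] 17/16 → 1 ('e')
  [22] 16/23 → 1 ('e')
  [23] 23/0 → 0 ('')
  [24] 0/13 → 1 ('f')
  [25] 13/24 → 1 ('f')
  [26] 24/2 → 1 ('f')

n(n+1)/2 = 27·28/2 = 378
Σ LCP = 0 + 2 + 1 + 1 + 1 + 2 + 0 + 1 + 2 + 1 + 1 + 0 + 1 + 1 + 2 + 1 + 0 + 1 + 1 + 0 + 1 + 1 + 1 + 0 + 1 + 1 + 1 = 25
distinct = 378 − 25 = 353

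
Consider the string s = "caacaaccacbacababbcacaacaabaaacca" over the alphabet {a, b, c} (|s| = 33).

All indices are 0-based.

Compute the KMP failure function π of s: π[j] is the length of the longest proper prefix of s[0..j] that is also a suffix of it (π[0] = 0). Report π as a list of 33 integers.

π[0] = 0
j=1 s[j]='a': π[1]=0 (border '')
j=2 s[j]='a': π[2]=0 (border '')
j=3 s[j]='c': π[3]=1 (border 'c')
j=4 s[j]='a': π[4]=2 (border 'ca')
j=5 s[j]='a': π[5]=3 (border 'caa')
j=6 s[j]='c': π[6]=4 (border 'caac')
j=7 s[j]='c': k: 4→1→0; π[7]=1 (border 'c')
j=8 s[j]='a': π[8]=2 (border 'ca')
j=9 s[j]='c': k: 2→0; π[9]=1 (border 'c')
j=10 s[j]='b': k: 1→0; π[10]=0 (border '')
j=11 s[j]='a': π[11]=0 (border '')
j=12 s[j]='c': π[12]=1 (border 'c')
j=13 s[j]='a': π[13]=2 (border 'ca')
j=14 s[j]='b': k: 2→0; π[14]=0 (border '')
j=15 s[j]='a': π[15]=0 (border '')
j=16 s[j]='b': π[16]=0 (border '')
j=17 s[j]='b': π[17]=0 (border '')
j=18 s[j]='c': π[18]=1 (border 'c')
j=19 s[j]='a': π[19]=2 (border 'ca')
j=20 s[j]='c': k: 2→0; π[20]=1 (border 'c')
j=21 s[j]='a': π[21]=2 (border 'ca')
j=22 s[j]='a': π[22]=3 (border 'caa')
j=23 s[j]='c': π[23]=4 (border 'caac')
j=24 s[j]='a': π[24]=5 (border 'caaca')
j=25 s[j]='a': π[25]=6 (border 'caacaa')
j=26 s[j]='b': k: 6→3→0; π[26]=0 (border '')
j=27 s[j]='a': π[27]=0 (border '')
j=28 s[j]='a': π[28]=0 (border '')
j=29 s[j]='a': π[29]=0 (border '')
j=30 s[j]='c': π[30]=1 (border 'c')
j=31 s[j]='c': k: 1→0; π[31]=1 (border 'c')
j=32 s[j]='a': π[32]=2 (border 'ca')

[0, 0, 0, 1, 2, 3, 4, 1, 2, 1, 0, 0, 1, 2, 0, 0, 0, 0, 1, 2, 1, 2, 3, 4, 5, 6, 0, 0, 0, 0, 1, 1, 2]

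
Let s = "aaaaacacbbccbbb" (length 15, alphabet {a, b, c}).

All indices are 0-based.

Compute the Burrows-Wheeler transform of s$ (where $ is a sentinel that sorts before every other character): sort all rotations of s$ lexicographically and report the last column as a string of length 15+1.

b$aaaacbbccbacab

rank  rotation          last
    0  $aaaaacacbbccbbb  b
    1  aaaaacacbbccbbb$  $
    2  aaaacacbbccbbb$a  a
    3  aaacacbbccbbb$aa  a
    4  aacacbbccbbb$aaa  a
    5  acacbbccbbb$aaaa  a
    6  acbbccbbb$aaaaac  c
    7  b$aaaaacacbbccbb  b
    8  bb$aaaaacacbbccb  b
    9  bbb$aaaaacacbbcc  c
   10  bbccbbb$aaaaacac  c
   11  bccbbb$aaaaacacb  b
   12  cacbbccbbb$aaaaa  a
   13  cbbb$aaaaacacbbc  c
   14  cbbccbbb$aaaaaca  a
   15  ccbbb$aaaaacacbb  b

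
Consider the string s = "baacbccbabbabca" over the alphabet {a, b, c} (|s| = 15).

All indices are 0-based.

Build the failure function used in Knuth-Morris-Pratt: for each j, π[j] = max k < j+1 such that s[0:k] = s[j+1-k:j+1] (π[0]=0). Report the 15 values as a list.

π[0] = 0
j=1 s[j]='a': π[1]=0 (border '')
j=2 s[j]='a': π[2]=0 (border '')
j=3 s[j]='c': π[3]=0 (border '')
j=4 s[j]='b': π[4]=1 (border 'b')
j=5 s[j]='c': k: 1→0; π[5]=0 (border '')
j=6 s[j]='c': π[6]=0 (border '')
j=7 s[j]='b': π[7]=1 (border 'b')
j=8 s[j]='a': π[8]=2 (border 'ba')
j=9 s[j]='b': k: 2→0; π[9]=1 (border 'b')
j=10 s[j]='b': k: 1→0; π[10]=1 (border 'b')
j=11 s[j]='a': π[11]=2 (border 'ba')
j=12 s[j]='b': k: 2→0; π[12]=1 (border 'b')
j=13 s[j]='c': k: 1→0; π[13]=0 (border '')
j=14 s[j]='a': π[14]=0 (border '')

[0, 0, 0, 0, 1, 0, 0, 1, 2, 1, 1, 2, 1, 0, 0]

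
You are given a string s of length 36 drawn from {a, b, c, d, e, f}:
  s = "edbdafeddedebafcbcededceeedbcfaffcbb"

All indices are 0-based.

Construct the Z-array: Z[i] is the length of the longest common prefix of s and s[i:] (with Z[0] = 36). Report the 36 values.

Z[0]=36
i=1: fresh scan; Z[1]=0
i=2: fresh scan; Z[2]=0
i=3: fresh scan; Z[3]=0
i=4: fresh scan; Z[4]=0
i=5: fresh scan; Z[5]=0
i=6: fresh scan; Z[6]=2 grow→box=[6,8)
i=7: min(r-i=1, Z[1]=0)=0; Z[7]=0
i=8: fresh scan; Z[8]=0
i=9: fresh scan; Z[9]=2 grow→box=[9,11)
i=10: min(r-i=1, Z[1]=0)=0; Z[10]=0
i=11: fresh scan; Z[11]=1 grow→box=[11,12)
i=12: fresh scan; Z[12]=0
i=13: fresh scan; Z[13]=0
i=14: fresh scan; Z[14]=0
i=15: fresh scan; Z[15]=0
i=16: fresh scan; Z[16]=0
i=17: fresh scan; Z[17]=0
i=18: fresh scan; Z[18]=2 grow→box=[18,20)
i=19: min(r-i=1, Z[1]=0)=0; Z[19]=0
i=20: fresh scan; Z[20]=2 grow→box=[20,22)
i=21: min(r-i=1, Z[1]=0)=0; Z[21]=0
i=22: fresh scan; Z[22]=0
i=23: fresh scan; Z[23]=1 grow→box=[23,24)
i=24: fresh scan; Z[24]=1 grow→box=[24,25)
i=25: fresh scan; Z[25]=3 grow→box=[25,28)
i=26: min(r-i=2, Z[1]=0)=0; Z[26]=0
i=27: min(r-i=1, Z[2]=0)=0; Z[27]=0
i=28: fresh scan; Z[28]=0
i=29: fresh scan; Z[29]=0
i=30: fresh scan; Z[30]=0
i=31: fresh scan; Z[31]=0
i=32: fresh scan; Z[32]=0
i=33: fresh scan; Z[33]=0
i=34: fresh scan; Z[34]=0
i=35: fresh scan; Z[35]=0

[36, 0, 0, 0, 0, 0, 2, 0, 0, 2, 0, 1, 0, 0, 0, 0, 0, 0, 2, 0, 2, 0, 0, 1, 1, 3, 0, 0, 0, 0, 0, 0, 0, 0, 0, 0]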